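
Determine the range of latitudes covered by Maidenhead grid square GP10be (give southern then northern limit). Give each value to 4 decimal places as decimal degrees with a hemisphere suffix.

60.1667° N, 60.2083° N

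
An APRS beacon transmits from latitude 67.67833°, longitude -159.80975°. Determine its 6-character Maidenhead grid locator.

Offset from 180°W / 90°S: lon 20.1902°, lat 157.6783°.
Field: 20.1902/20 → 1 → B, 157.6783/10 → 15 → P; chars BP.
Square: 0.1902/2 → 0, 7.6783/1 → 7; chars 07.
Subsquare: 0.1902/0.0833333 → 2 → c, 0.6783/0.0416667 → 16 → q; chars cq.

BP07cq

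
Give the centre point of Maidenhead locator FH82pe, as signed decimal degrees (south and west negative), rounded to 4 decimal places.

-17.8125, -62.7083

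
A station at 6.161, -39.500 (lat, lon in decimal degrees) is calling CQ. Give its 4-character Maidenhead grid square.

HJ06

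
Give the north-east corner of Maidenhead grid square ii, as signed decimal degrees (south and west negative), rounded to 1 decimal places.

0.0, 0.0

Field I=8, I=8: +8·20° lon, +8·10° lat → SW at lon -20°, lat -10°.
Cell spans 20° lon × 10° lat. NE corner is SW corner plus one full cell.
latitude 0.0, longitude 0.0.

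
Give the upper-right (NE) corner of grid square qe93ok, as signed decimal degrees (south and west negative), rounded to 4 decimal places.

-46.5417, 159.2500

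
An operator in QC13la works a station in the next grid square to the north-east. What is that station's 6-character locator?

QC13mb

Longitude subsquare l = 11; +1 → 12 = m.
Latitude subsquare a = 0; +1 → 1 = b.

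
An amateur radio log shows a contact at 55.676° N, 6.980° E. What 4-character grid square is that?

JO35

Shift to the Maidenhead origin (180°W, 90°S): lon 186.98, lat 145.68.
Field: lon ⌊186.98/20⌋ = 9 → J; lat ⌊145.68/10⌋ = 14 → O.
Square: lon ⌊6.98/2⌋ = 3; lat ⌊5.68/1⌋ = 5.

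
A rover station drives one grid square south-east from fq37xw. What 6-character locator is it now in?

FQ47av

Longitude subsquare x = 23; +1 → 24, wraps to 0 = a, carry into square.
Longitude square 3; +1 → 4.
Latitude subsquare w = 22; −1 → 21 = v.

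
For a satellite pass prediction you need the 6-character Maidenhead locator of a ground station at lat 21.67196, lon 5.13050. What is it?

JL21nq

Shift to the Maidenhead origin (180°W, 90°S): lon 185.1305, lat 111.6720.
Field (20°×10°, letters A–R): 185.1305/20 → 9 → J, 111.6720/10 → 11 → L; chars JL.
Square (2°×1°, digits 0–9): 5.1305/2 → 2, 1.6720/1 → 1; chars 21.
Subsquare (5′×2.5′, letters a–x): 1.1305/0.0833333 → 13 → n, 0.6720/0.0416667 → 16 → q; chars nq.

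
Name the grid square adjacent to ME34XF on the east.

Longitude subsquare x = 23; +1 → 24, wraps to 0 = a, carry into square.
Longitude square 3; +1 → 4.
The latitude characters are unchanged.

ME44af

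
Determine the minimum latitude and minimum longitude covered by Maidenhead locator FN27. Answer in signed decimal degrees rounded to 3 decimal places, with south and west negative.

47.000, -76.000

Field F=5, N=13: +5·20° lon, +13·10° lat → SW at lon -80°, lat 40°.
Square 2, 7: +2·2° lon, +7·1° lat → SW at lon -76°, lat 47°.
latitude 47.000, longitude -76.000.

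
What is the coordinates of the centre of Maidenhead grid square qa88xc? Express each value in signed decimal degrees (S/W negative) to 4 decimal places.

-81.8958, 157.9583

Field Q=16, A=0: +16·20° lon, +0·10° lat → SW at lon 140°, lat -90°.
Square 8, 8: +8·2° lon, +8·1° lat → SW at lon 156°, lat -82°.
Subsquare x=23, c=2: +23·0.0833333° lon, +2·0.0416667° lat → SW at lon 157.917°, lat -81.9167°.
Cell spans 0.0833333° lon × 0.0416667° lat. Centre is SW corner plus half of each.
latitude -81.8958, longitude 157.9583.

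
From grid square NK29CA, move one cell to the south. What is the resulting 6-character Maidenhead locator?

NK28cx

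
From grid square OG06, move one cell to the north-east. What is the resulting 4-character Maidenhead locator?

OG17

Longitude square 0; +1 → 1.
Latitude square 6; +1 → 7.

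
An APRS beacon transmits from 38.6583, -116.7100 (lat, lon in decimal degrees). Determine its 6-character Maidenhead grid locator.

DM18pp

Shift to the Maidenhead origin (180°W, 90°S): lon 63.2900, lat 128.6583.
Field: 63.2900/20 → 3 → D, 128.6583/10 → 12 → M; chars DM.
Square: 3.2900/2 → 1, 8.6583/1 → 8; chars 18.
Subsquare: 1.2900/0.0833333 → 15 → p, 0.6583/0.0416667 → 15 → p; chars pp.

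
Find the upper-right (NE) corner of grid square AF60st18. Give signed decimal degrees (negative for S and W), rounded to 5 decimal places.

Field A=0, F=5: +0·20° lon, +5·10° lat → SW at lon -180°, lat -40°.
Square 6, 0: +6·2° lon, +0·1° lat → SW at lon -168°, lat -40°.
Subsquare s=18, t=19: +18·0.0833333° lon, +19·0.0416667° lat → SW at lon -166.5°, lat -39.2083°.
Extended square 1, 8: +1·0.00833333° lon, +8·0.00416667° lat → SW at lon -166.492°, lat -39.175°.
Cell spans 0.00833333° lon × 0.00416667° lat. NE corner is SW corner plus one full cell.
latitude -39.17083, longitude -166.48333.

-39.17083, -166.48333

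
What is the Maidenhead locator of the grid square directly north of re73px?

RE74pa

Latitude subsquare x = 23; +1 → 24, wraps to 0 = a, carry into square.
Latitude square 3; +1 → 4.
The longitude characters are unchanged.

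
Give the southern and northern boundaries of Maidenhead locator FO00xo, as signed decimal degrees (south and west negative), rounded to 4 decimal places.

Field F=5, O=14: +5·20° lon, +14·10° lat → SW at lon -80°, lat 50°.
Square 0, 0: +0·2° lon, +0·1° lat → SW at lon -80°, lat 50°.
Subsquare x=23, o=14: +23·0.0833333° lon, +14·0.0416667° lat → SW at lon -78.0833°, lat 50.5833°.
Cell spans 0.0833333° lon × 0.0416667° lat.
south 50.5833, north 50.6250.

50.5833, 50.6250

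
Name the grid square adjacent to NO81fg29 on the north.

NO81fh20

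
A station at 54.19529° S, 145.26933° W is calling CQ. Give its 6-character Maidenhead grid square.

BD75it

Offset from 180°W / 90°S: lon 34.7307°, lat 35.8047°.
Field: lon ⌊34.7307/20⌋ = 1 → B; lat ⌊35.8047/10⌋ = 3 → D.
Square: lon ⌊14.7307/2⌋ = 7; lat ⌊5.8047/1⌋ = 5.
Subsquare: lon ⌊0.7307/0.0833333⌋ = 8 → i; lat ⌊0.8047/0.0416667⌋ = 19 → t.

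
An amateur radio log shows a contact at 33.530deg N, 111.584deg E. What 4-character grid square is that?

OM53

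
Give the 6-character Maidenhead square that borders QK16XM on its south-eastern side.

Longitude subsquare x = 23; +1 → 24, wraps to 0 = a, carry into square.
Longitude square 1; +1 → 2.
Latitude subsquare m = 12; −1 → 11 = l.

QK26al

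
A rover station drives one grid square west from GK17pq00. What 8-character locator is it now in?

GK17oq90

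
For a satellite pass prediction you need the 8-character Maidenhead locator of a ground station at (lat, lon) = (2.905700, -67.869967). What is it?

Offset from 180°W / 90°S: lon 112.13003°, lat 92.90570°.
Field: lon ⌊112.13003/20⌋ = 5 → F; lat ⌊92.90570/10⌋ = 9 → J.
Square: lon ⌊12.13003/2⌋ = 6; lat ⌊2.90570/1⌋ = 2.
Subsquare: lon ⌊0.13003/0.0833333⌋ = 1 → b; lat ⌊0.90570/0.0416667⌋ = 21 → v.
Extended square: lon ⌊0.04670/0.00833333⌋ = 5; lat ⌊0.03070/0.00416667⌋ = 7.

FJ62bv57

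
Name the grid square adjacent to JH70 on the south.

JG79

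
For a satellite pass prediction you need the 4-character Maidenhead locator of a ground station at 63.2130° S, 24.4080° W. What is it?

Add 180° to longitude and 90° to latitude: 155.59, 26.79.
Field: 155.59/20 → 7 → H, 26.79/10 → 2 → C; chars HC.
Square: 15.59/2 → 7, 6.79/1 → 6; chars 76.

HC76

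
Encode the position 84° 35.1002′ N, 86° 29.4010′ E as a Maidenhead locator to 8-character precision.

NR34fo80

Shift to the Maidenhead origin (180°W, 90°S): lon 266.49002, lat 174.58500.
Field (20°×10°, letters A–R): 266.49002/20 → 13 → N, 174.58500/10 → 17 → R; chars NR.
Square (2°×1°, digits 0–9): 6.49002/2 → 3, 4.58500/1 → 4; chars 34.
Subsquare (5′×2.5′, letters a–x): 0.49002/0.0833333 → 5 → f, 0.58500/0.0416667 → 14 → o; chars fo.
Extended square (30″×15″, digits 0–9): 0.07335/0.00833333 → 8, 0.00167/0.00416667 → 0; chars 80.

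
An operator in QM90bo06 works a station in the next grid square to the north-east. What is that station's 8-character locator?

QM90bo17

Longitude extended square 0; +1 → 1.
Latitude extended square 6; +1 → 7.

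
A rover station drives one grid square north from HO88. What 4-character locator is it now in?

Latitude square 8; +1 → 9.
The longitude characters are unchanged.

HO89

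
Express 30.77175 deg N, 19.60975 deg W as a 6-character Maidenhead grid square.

IM00es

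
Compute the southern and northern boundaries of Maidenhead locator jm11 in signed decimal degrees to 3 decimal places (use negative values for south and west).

31.000, 32.000

Field J=9, M=12: +9·20° lon, +12·10° lat → SW at lon 0°, lat 30°.
Square 1, 1: +1·2° lon, +1·1° lat → SW at lon 2°, lat 31°.
Cell spans 2° lon × 1° lat.
south 31.000, north 32.000.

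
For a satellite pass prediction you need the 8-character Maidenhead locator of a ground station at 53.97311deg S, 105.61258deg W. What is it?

Add 180° to longitude and 90° to latitude: 74.38742, 36.02689.
Field (20°×10°, letters A–R): lon ⌊74.38742/20⌋ = 3 → D; lat ⌊36.02689/10⌋ = 3 → D.
Square (2°×1°, digits 0–9): lon ⌊14.38742/2⌋ = 7; lat ⌊6.02689/1⌋ = 6.
Subsquare (5′×2.5′, letters a–x): lon ⌊0.38742/0.0833333⌋ = 4 → e; lat ⌊0.02689/0.0416667⌋ = 0 → a.
Extended square (30″×15″, digits 0–9): lon ⌊0.05409/0.00833333⌋ = 6; lat ⌊0.02689/0.00416667⌋ = 6.

DD76ea66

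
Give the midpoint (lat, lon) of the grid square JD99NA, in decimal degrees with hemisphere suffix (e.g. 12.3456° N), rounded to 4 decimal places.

Field J=9, D=3: +9·20° lon, +3·10° lat → SW at lon 0°, lat -60°.
Square 9, 9: +9·2° lon, +9·1° lat → SW at lon 18°, lat -51°.
Subsquare n=13, a=0: +13·0.0833333° lon, +0·0.0416667° lat → SW at lon 19.0833°, lat -51°.
Cell spans 0.0833333° lon × 0.0416667° lat. Centre is SW corner plus half of each.
latitude 50.9792° S, longitude 19.1250° E.

50.9792° S, 19.1250° E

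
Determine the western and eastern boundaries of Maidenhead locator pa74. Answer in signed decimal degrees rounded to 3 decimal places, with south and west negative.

Field P=15, A=0: +15·20° lon, +0·10° lat → SW at lon 120°, lat -90°.
Square 7, 4: +7·2° lon, +4·1° lat → SW at lon 134°, lat -86°.
Cell spans 2° lon × 1° lat.
west 134.000, east 136.000.

134.000, 136.000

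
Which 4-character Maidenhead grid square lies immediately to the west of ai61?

AI51

Longitude square 6; −1 → 5.
The latitude characters are unchanged.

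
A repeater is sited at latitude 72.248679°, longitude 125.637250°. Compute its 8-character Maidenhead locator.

PQ22tf69

Add 180° to longitude and 90° to latitude: 305.63725, 162.24868.
Field: lon ⌊305.63725/20⌋ = 15 → P; lat ⌊162.24868/10⌋ = 16 → Q.
Square: lon ⌊5.63725/2⌋ = 2; lat ⌊2.24868/1⌋ = 2.
Subsquare: lon ⌊1.63725/0.0833333⌋ = 19 → t; lat ⌊0.24868/0.0416667⌋ = 5 → f.
Extended square: lon ⌊0.05392/0.00833333⌋ = 6; lat ⌊0.04035/0.00416667⌋ = 9.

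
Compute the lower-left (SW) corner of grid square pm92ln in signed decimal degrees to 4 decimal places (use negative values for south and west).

Field P=15, M=12: +15·20° lon, +12·10° lat → SW at lon 120°, lat 30°.
Square 9, 2: +9·2° lon, +2·1° lat → SW at lon 138°, lat 32°.
Subsquare l=11, n=13: +11·0.0833333° lon, +13·0.0416667° lat → SW at lon 138.917°, lat 32.5417°.
latitude 32.5417, longitude 138.9167.

32.5417, 138.9167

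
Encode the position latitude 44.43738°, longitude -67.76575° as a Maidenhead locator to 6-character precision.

FN64ck

Add 180° to longitude and 90° to latitude: 112.2343, 134.4374.
Field (20°×10°, letters A–R): 112.2343/20 → 5 → F, 134.4374/10 → 13 → N; chars FN.
Square (2°×1°, digits 0–9): 12.2343/2 → 6, 4.4374/1 → 4; chars 64.
Subsquare (5′×2.5′, letters a–x): 0.2343/0.0833333 → 2 → c, 0.4374/0.0416667 → 10 → k; chars ck.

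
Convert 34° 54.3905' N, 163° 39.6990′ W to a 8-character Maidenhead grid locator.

AM84ev07

Add 180° to longitude and 90° to latitude: 16.33835, 124.90651.
Field (20°×10°, letters A–R): lon ⌊16.33835/20⌋ = 0 → A; lat ⌊124.90651/10⌋ = 12 → M.
Square (2°×1°, digits 0–9): lon ⌊16.33835/2⌋ = 8; lat ⌊4.90651/1⌋ = 4.
Subsquare (5′×2.5′, letters a–x): lon ⌊0.33835/0.0833333⌋ = 4 → e; lat ⌊0.90651/0.0416667⌋ = 21 → v.
Extended square (30″×15″, digits 0–9): lon ⌊0.00502/0.00833333⌋ = 0; lat ⌊0.03151/0.00416667⌋ = 7.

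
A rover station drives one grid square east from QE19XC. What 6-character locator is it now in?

QE29ac

Longitude subsquare x = 23; +1 → 24, wraps to 0 = a, carry into square.
Longitude square 1; +1 → 2.
The latitude characters are unchanged.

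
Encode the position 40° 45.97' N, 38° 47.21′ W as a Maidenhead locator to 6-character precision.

HN00os

Shift to the Maidenhead origin (180°W, 90°S): lon 141.2132, lat 130.7662.
Field: 141.2132/20 → 7 → H, 130.7662/10 → 13 → N; chars HN.
Square: 1.2132/2 → 0, 0.7662/1 → 0; chars 00.
Subsquare: 1.2132/0.0833333 → 14 → o, 0.7662/0.0416667 → 18 → s; chars os.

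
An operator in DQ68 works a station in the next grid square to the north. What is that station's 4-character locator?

Latitude square 8; +1 → 9.
The longitude characters are unchanged.

DQ69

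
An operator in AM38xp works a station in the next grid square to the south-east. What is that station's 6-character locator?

Longitude subsquare x = 23; +1 → 24, wraps to 0 = a, carry into square.
Longitude square 3; +1 → 4.
Latitude subsquare p = 15; −1 → 14 = o.

AM48ao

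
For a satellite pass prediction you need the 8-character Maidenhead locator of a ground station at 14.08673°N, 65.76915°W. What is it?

Add 180° to longitude and 90° to latitude: 114.23085, 104.08673.
Field: lon ⌊114.23085/20⌋ = 5 → F; lat ⌊104.08673/10⌋ = 10 → K.
Square: lon ⌊14.23085/2⌋ = 7; lat ⌊4.08673/1⌋ = 4.
Subsquare: lon ⌊0.23085/0.0833333⌋ = 2 → c; lat ⌊0.08673/0.0416667⌋ = 2 → c.
Extended square: lon ⌊0.06418/0.00833333⌋ = 7; lat ⌊0.00340/0.00416667⌋ = 0.

FK74cc70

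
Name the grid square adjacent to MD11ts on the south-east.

Longitude subsquare t = 19; +1 → 20 = u.
Latitude subsquare s = 18; −1 → 17 = r.

MD11ur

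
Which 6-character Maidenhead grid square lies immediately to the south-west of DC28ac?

Longitude subsquare a = 0; −1 → -1, wraps to 23 = x, carry into square.
Longitude square 2; −1 → 1.
Latitude subsquare c = 2; −1 → 1 = b.

DC18xb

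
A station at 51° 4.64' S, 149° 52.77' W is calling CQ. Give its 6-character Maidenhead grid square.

BD58bw

Add 180° to longitude and 90° to latitude: 30.1205, 38.9227.
Field (20°×10°, letters A–R): lon ⌊30.1205/20⌋ = 1 → B; lat ⌊38.9227/10⌋ = 3 → D.
Square (2°×1°, digits 0–9): lon ⌊10.1205/2⌋ = 5; lat ⌊8.9227/1⌋ = 8.
Subsquare (5′×2.5′, letters a–x): lon ⌊0.1205/0.0833333⌋ = 1 → b; lat ⌊0.9227/0.0416667⌋ = 22 → w.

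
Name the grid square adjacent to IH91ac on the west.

Longitude subsquare a = 0; −1 → -1, wraps to 23 = x, carry into square.
Longitude square 9; −1 → 8.
The latitude characters are unchanged.

IH81xc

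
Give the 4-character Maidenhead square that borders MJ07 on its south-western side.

LJ96

Longitude square 0; −1 → -1, wraps to 9, carry into field.
Longitude field M = 12; −1 → 11 = L.
Latitude square 7; −1 → 6.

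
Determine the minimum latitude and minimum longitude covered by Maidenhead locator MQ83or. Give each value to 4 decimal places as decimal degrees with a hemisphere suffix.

73.7083° N, 77.1667° E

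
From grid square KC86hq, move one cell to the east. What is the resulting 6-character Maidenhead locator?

Longitude subsquare h = 7; +1 → 8 = i.
The latitude characters are unchanged.

KC86iq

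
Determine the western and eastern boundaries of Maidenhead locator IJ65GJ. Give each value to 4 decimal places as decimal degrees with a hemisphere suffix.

Field I=8, J=9: +8·20° lon, +9·10° lat → SW at lon -20°, lat 0°.
Square 6, 5: +6·2° lon, +5·1° lat → SW at lon -8°, lat 5°.
Subsquare g=6, j=9: +6·0.0833333° lon, +9·0.0416667° lat → SW at lon -7.5°, lat 5.375°.
Cell spans 0.0833333° lon × 0.0416667° lat.
west 7.5000° W, east 7.4167° W.

7.5000° W, 7.4167° W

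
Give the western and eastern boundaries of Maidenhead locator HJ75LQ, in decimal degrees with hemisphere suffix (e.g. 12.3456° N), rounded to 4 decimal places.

25.0833° W, 25.0000° W

Field H=7, J=9: +7·20° lon, +9·10° lat → SW at lon -40°, lat 0°.
Square 7, 5: +7·2° lon, +5·1° lat → SW at lon -26°, lat 5°.
Subsquare l=11, q=16: +11·0.0833333° lon, +16·0.0416667° lat → SW at lon -25.0833°, lat 5.66667°.
Cell spans 0.0833333° lon × 0.0416667° lat.
west 25.0833° W, east 25.0000° W.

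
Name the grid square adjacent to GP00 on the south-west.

FO99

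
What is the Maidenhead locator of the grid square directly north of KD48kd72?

KD48kd73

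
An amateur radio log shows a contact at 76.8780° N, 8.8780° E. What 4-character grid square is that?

Add 180° to longitude and 90° to latitude: 188.88, 166.88.
Field: 188.88/20 → 9 → J, 166.88/10 → 16 → Q; chars JQ.
Square: 8.88/2 → 4, 6.88/1 → 6; chars 46.

JQ46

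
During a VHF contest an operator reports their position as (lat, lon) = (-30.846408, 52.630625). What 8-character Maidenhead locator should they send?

Shift to the Maidenhead origin (180°W, 90°S): lon 232.63063, lat 59.15359.
Field: lon ⌊232.63063/20⌋ = 11 → L; lat ⌊59.15359/10⌋ = 5 → F.
Square: lon ⌊12.63063/2⌋ = 6; lat ⌊9.15359/1⌋ = 9.
Subsquare: lon ⌊0.63063/0.0833333⌋ = 7 → h; lat ⌊0.15359/0.0416667⌋ = 3 → d.
Extended square: lon ⌊0.04729/0.00833333⌋ = 5; lat ⌊0.02859/0.00416667⌋ = 6.

LF69hd56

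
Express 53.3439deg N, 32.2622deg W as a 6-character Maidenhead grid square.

HO33ui

Shift to the Maidenhead origin (180°W, 90°S): lon 147.7378, lat 143.3439.
Field (20°×10°, letters A–R): lon ⌊147.7378/20⌋ = 7 → H; lat ⌊143.3439/10⌋ = 14 → O.
Square (2°×1°, digits 0–9): lon ⌊7.7378/2⌋ = 3; lat ⌊3.3439/1⌋ = 3.
Subsquare (5′×2.5′, letters a–x): lon ⌊1.7378/0.0833333⌋ = 20 → u; lat ⌊0.3439/0.0416667⌋ = 8 → i.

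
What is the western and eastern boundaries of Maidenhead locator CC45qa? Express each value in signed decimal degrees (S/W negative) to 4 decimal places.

Field C=2, C=2: +2·20° lon, +2·10° lat → SW at lon -140°, lat -70°.
Square 4, 5: +4·2° lon, +5·1° lat → SW at lon -132°, lat -65°.
Subsquare q=16, a=0: +16·0.0833333° lon, +0·0.0416667° lat → SW at lon -130.667°, lat -65°.
Cell spans 0.0833333° lon × 0.0416667° lat.
west -130.6667, east -130.5833.

-130.6667, -130.5833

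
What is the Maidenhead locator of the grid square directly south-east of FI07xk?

FI17aj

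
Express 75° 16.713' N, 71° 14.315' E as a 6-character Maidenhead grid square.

MQ55og

Offset from 180°W / 90°S: lon 251.2386°, lat 165.2785°.
Field: lon ⌊251.2386/20⌋ = 12 → M; lat ⌊165.2785/10⌋ = 16 → Q.
Square: lon ⌊11.2386/2⌋ = 5; lat ⌊5.2785/1⌋ = 5.
Subsquare: lon ⌊1.2386/0.0833333⌋ = 14 → o; lat ⌊0.2785/0.0416667⌋ = 6 → g.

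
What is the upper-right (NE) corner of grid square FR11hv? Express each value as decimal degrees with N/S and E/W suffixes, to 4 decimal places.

Field F=5, R=17: +5·20° lon, +17·10° lat → SW at lon -80°, lat 80°.
Square 1, 1: +1·2° lon, +1·1° lat → SW at lon -78°, lat 81°.
Subsquare h=7, v=21: +7·0.0833333° lon, +21·0.0416667° lat → SW at lon -77.4167°, lat 81.875°.
Cell spans 0.0833333° lon × 0.0416667° lat. NE corner is SW corner plus one full cell.
latitude 81.9167° N, longitude 77.3333° W.

81.9167° N, 77.3333° W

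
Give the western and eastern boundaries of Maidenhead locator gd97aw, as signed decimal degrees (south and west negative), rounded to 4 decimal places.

-42.0000, -41.9167

Field G=6, D=3: +6·20° lon, +3·10° lat → SW at lon -60°, lat -60°.
Square 9, 7: +9·2° lon, +7·1° lat → SW at lon -42°, lat -53°.
Subsquare a=0, w=22: +0·0.0833333° lon, +22·0.0416667° lat → SW at lon -42°, lat -52.0833°.
Cell spans 0.0833333° lon × 0.0416667° lat.
west -42.0000, east -41.9167.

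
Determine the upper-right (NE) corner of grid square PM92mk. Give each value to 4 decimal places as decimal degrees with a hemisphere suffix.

32.4583° N, 139.0833° E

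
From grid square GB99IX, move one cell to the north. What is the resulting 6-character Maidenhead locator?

Latitude subsquare x = 23; +1 → 24, wraps to 0 = a, carry into square.
Latitude square 9; +1 → 10, wraps to 0, carry into field.
Latitude field B = 1; +1 → 2 = C.
The longitude characters are unchanged.

GC90ia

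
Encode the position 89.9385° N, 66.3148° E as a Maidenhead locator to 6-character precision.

Shift to the Maidenhead origin (180°W, 90°S): lon 246.3148, lat 179.9385.
Field: lon ⌊246.3148/20⌋ = 12 → M; lat ⌊179.9385/10⌋ = 17 → R.
Square: lon ⌊6.3148/2⌋ = 3; lat ⌊9.9385/1⌋ = 9.
Subsquare: lon ⌊0.3148/0.0833333⌋ = 3 → d; lat ⌊0.9385/0.0416667⌋ = 22 → w.

MR39dw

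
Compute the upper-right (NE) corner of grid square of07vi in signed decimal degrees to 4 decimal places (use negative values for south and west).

-32.6250, 101.8333

Field O=14, F=5: +14·20° lon, +5·10° lat → SW at lon 100°, lat -40°.
Square 0, 7: +0·2° lon, +7·1° lat → SW at lon 100°, lat -33°.
Subsquare v=21, i=8: +21·0.0833333° lon, +8·0.0416667° lat → SW at lon 101.75°, lat -32.6667°.
Cell spans 0.0833333° lon × 0.0416667° lat. NE corner is SW corner plus one full cell.
latitude -32.6250, longitude 101.8333.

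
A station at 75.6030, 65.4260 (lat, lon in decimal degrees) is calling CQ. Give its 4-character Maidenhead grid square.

MQ25

Add 180° to longitude and 90° to latitude: 245.43, 165.60.
Field: 245.43/20 → 12 → M, 165.60/10 → 16 → Q; chars MQ.
Square: 5.43/2 → 2, 5.60/1 → 5; chars 25.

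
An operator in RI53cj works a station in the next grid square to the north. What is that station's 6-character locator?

RI53ck

Latitude subsquare j = 9; +1 → 10 = k.
The longitude characters are unchanged.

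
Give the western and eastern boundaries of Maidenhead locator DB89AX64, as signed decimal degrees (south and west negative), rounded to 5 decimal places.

-103.95000, -103.94167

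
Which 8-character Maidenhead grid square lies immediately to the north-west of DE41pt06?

Longitude extended square 0; −1 → -1, wraps to 9, carry into subsquare.
Longitude subsquare p = 15; −1 → 14 = o.
Latitude extended square 6; +1 → 7.

DE41ot97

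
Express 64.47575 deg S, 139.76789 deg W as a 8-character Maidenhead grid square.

CC05cm75

Add 180° to longitude and 90° to latitude: 40.23211, 25.52425.
Field: 40.23211/20 → 2 → C, 25.52425/10 → 2 → C; chars CC.
Square: 0.23211/2 → 0, 5.52425/1 → 5; chars 05.
Subsquare: 0.23211/0.0833333 → 2 → c, 0.52425/0.0416667 → 12 → m; chars cm.
Extended square: 0.06544/0.00833333 → 7, 0.02425/0.00416667 → 5; chars 75.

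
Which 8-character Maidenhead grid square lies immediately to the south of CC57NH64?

Latitude extended square 4; −1 → 3.
The longitude characters are unchanged.

CC57nh63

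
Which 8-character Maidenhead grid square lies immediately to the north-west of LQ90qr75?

Longitude extended square 7; −1 → 6.
Latitude extended square 5; +1 → 6.

LQ90qr66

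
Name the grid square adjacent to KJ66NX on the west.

KJ66mx

Longitude subsquare n = 13; −1 → 12 = m.
The latitude characters are unchanged.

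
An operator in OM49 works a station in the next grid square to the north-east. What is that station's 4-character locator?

Longitude square 4; +1 → 5.
Latitude square 9; +1 → 10, wraps to 0, carry into field.
Latitude field M = 12; +1 → 13 = N.

ON50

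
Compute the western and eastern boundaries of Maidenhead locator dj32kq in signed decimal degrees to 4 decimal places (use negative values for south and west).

Field D=3, J=9: +3·20° lon, +9·10° lat → SW at lon -120°, lat 0°.
Square 3, 2: +3·2° lon, +2·1° lat → SW at lon -114°, lat 2°.
Subsquare k=10, q=16: +10·0.0833333° lon, +16·0.0416667° lat → SW at lon -113.167°, lat 2.66667°.
Cell spans 0.0833333° lon × 0.0416667° lat.
west -113.1667, east -113.0833.

-113.1667, -113.0833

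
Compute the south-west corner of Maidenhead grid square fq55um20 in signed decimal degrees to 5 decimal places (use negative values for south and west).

Field F=5, Q=16: +5·20° lon, +16·10° lat → SW at lon -80°, lat 70°.
Square 5, 5: +5·2° lon, +5·1° lat → SW at lon -70°, lat 75°.
Subsquare u=20, m=12: +20·0.0833333° lon, +12·0.0416667° lat → SW at lon -68.3333°, lat 75.5°.
Extended square 2, 0: +2·0.00833333° lon, +0·0.00416667° lat → SW at lon -68.3167°, lat 75.5°.
latitude 75.50000, longitude -68.31667.

75.50000, -68.31667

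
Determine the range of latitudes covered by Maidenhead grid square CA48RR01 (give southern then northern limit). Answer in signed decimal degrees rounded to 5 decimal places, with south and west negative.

-81.28750, -81.28333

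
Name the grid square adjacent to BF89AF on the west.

Longitude subsquare a = 0; −1 → -1, wraps to 23 = x, carry into square.
Longitude square 8; −1 → 7.
The latitude characters are unchanged.

BF79xf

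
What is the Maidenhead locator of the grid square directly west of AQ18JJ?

AQ18ij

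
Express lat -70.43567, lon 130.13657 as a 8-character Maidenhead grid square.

PB59bn65

Shift to the Maidenhead origin (180°W, 90°S): lon 310.13657, lat 19.56433.
Field (20°×10°, letters A–R): lon ⌊310.13657/20⌋ = 15 → P; lat ⌊19.56433/10⌋ = 1 → B.
Square (2°×1°, digits 0–9): lon ⌊10.13657/2⌋ = 5; lat ⌊9.56433/1⌋ = 9.
Subsquare (5′×2.5′, letters a–x): lon ⌊0.13657/0.0833333⌋ = 1 → b; lat ⌊0.56433/0.0416667⌋ = 13 → n.
Extended square (30″×15″, digits 0–9): lon ⌊0.05324/0.00833333⌋ = 6; lat ⌊0.02266/0.00416667⌋ = 5.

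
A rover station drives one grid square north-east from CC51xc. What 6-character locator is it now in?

CC61ad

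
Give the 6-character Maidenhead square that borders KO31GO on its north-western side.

KO31fp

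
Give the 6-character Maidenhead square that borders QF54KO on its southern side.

QF54kn

Latitude subsquare o = 14; −1 → 13 = n.
The longitude characters are unchanged.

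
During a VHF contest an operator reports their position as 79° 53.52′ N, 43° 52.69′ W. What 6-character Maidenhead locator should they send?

GQ89bv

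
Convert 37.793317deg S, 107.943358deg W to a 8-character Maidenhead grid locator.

DF62ae69

Shift to the Maidenhead origin (180°W, 90°S): lon 72.05664, lat 52.20668.
Field (20°×10°, letters A–R): lon ⌊72.05664/20⌋ = 3 → D; lat ⌊52.20668/10⌋ = 5 → F.
Square (2°×1°, digits 0–9): lon ⌊12.05664/2⌋ = 6; lat ⌊2.20668/1⌋ = 2.
Subsquare (5′×2.5′, letters a–x): lon ⌊0.05664/0.0833333⌋ = 0 → a; lat ⌊0.20668/0.0416667⌋ = 4 → e.
Extended square (30″×15″, digits 0–9): lon ⌊0.05664/0.00833333⌋ = 6; lat ⌊0.04002/0.00416667⌋ = 9.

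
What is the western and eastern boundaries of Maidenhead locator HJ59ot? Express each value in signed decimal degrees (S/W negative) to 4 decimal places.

-28.8333, -28.7500

Field H=7, J=9: +7·20° lon, +9·10° lat → SW at lon -40°, lat 0°.
Square 5, 9: +5·2° lon, +9·1° lat → SW at lon -30°, lat 9°.
Subsquare o=14, t=19: +14·0.0833333° lon, +19·0.0416667° lat → SW at lon -28.8333°, lat 9.79167°.
Cell spans 0.0833333° lon × 0.0416667° lat.
west -28.8333, east -28.7500.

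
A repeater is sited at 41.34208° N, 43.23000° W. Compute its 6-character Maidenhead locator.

GN81ji

Offset from 180°W / 90°S: lon 136.7700°, lat 131.3421°.
Field: lon ⌊136.7700/20⌋ = 6 → G; lat ⌊131.3421/10⌋ = 13 → N.
Square: lon ⌊16.7700/2⌋ = 8; lat ⌊1.3421/1⌋ = 1.
Subsquare: lon ⌊0.7700/0.0833333⌋ = 9 → j; lat ⌊0.3421/0.0416667⌋ = 8 → i.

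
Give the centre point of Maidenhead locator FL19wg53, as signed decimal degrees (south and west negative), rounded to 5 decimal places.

29.26458, -76.12083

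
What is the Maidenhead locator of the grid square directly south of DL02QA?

DL01qx

Latitude subsquare a = 0; −1 → -1, wraps to 23 = x, carry into square.
Latitude square 2; −1 → 1.
The longitude characters are unchanged.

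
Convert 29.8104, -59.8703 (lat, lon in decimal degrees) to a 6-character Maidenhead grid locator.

Shift to the Maidenhead origin (180°W, 90°S): lon 120.1297, lat 119.8104.
Field: lon ⌊120.1297/20⌋ = 6 → G; lat ⌊119.8104/10⌋ = 11 → L.
Square: lon ⌊0.1297/2⌋ = 0; lat ⌊9.8104/1⌋ = 9.
Subsquare: lon ⌊0.1297/0.0833333⌋ = 1 → b; lat ⌊0.8104/0.0416667⌋ = 19 → t.

GL09bt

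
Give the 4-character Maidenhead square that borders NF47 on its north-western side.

Longitude square 4; −1 → 3.
Latitude square 7; +1 → 8.

NF38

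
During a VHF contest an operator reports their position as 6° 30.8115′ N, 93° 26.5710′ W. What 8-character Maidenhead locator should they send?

EJ36gm63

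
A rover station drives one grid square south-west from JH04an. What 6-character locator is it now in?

IH94xm

Longitude subsquare a = 0; −1 → -1, wraps to 23 = x, carry into square.
Longitude square 0; −1 → -1, wraps to 9, carry into field.
Longitude field J = 9; −1 → 8 = I.
Latitude subsquare n = 13; −1 → 12 = m.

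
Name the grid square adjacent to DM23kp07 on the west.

DM23jp97

Longitude extended square 0; −1 → -1, wraps to 9, carry into subsquare.
Longitude subsquare k = 10; −1 → 9 = j.
The latitude characters are unchanged.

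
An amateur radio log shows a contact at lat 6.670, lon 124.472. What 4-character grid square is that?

PJ26

Shift to the Maidenhead origin (180°W, 90°S): lon 304.47, lat 96.67.
Field: 304.47/20 → 15 → P, 96.67/10 → 9 → J; chars PJ.
Square: 4.47/2 → 2, 6.67/1 → 6; chars 26.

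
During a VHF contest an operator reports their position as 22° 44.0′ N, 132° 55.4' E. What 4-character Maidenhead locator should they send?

Shift to the Maidenhead origin (180°W, 90°S): lon 312.92, lat 112.73.
Field (20°×10°, letters A–R): lon ⌊312.92/20⌋ = 15 → P; lat ⌊112.73/10⌋ = 11 → L.
Square (2°×1°, digits 0–9): lon ⌊12.92/2⌋ = 6; lat ⌊2.73/1⌋ = 2.

PL62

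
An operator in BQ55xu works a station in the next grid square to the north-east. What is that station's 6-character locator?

Longitude subsquare x = 23; +1 → 24, wraps to 0 = a, carry into square.
Longitude square 5; +1 → 6.
Latitude subsquare u = 20; +1 → 21 = v.

BQ65av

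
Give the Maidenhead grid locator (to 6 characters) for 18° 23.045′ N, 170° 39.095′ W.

Offset from 180°W / 90°S: lon 9.3484°, lat 108.3841°.
Field: 9.3484/20 → 0 → A, 108.3841/10 → 10 → K; chars AK.
Square: 9.3484/2 → 4, 8.3841/1 → 8; chars 48.
Subsquare: 1.3484/0.0833333 → 16 → q, 0.3841/0.0416667 → 9 → j; chars qj.

AK48qj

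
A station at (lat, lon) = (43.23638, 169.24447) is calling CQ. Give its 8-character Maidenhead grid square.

RN43of96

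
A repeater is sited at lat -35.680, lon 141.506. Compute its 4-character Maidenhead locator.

QF04

Add 180° to longitude and 90° to latitude: 321.51, 54.32.
Field (20°×10°, letters A–R): lon ⌊321.51/20⌋ = 16 → Q; lat ⌊54.32/10⌋ = 5 → F.
Square (2°×1°, digits 0–9): lon ⌊1.51/2⌋ = 0; lat ⌊4.32/1⌋ = 4.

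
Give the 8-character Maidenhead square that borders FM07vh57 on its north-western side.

Longitude extended square 5; −1 → 4.
Latitude extended square 7; +1 → 8.

FM07vh48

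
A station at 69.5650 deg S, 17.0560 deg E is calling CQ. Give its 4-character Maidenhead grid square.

Add 180° to longitude and 90° to latitude: 197.06, 20.44.
Field: lon ⌊197.06/20⌋ = 9 → J; lat ⌊20.44/10⌋ = 2 → C.
Square: lon ⌊17.06/2⌋ = 8; lat ⌊0.44/1⌋ = 0.

JC80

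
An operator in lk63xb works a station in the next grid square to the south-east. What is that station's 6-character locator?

LK73aa

Longitude subsquare x = 23; +1 → 24, wraps to 0 = a, carry into square.
Longitude square 6; +1 → 7.
Latitude subsquare b = 1; −1 → 0 = a.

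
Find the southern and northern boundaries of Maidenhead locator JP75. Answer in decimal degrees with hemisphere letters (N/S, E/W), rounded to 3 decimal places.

65.000° N, 66.000° N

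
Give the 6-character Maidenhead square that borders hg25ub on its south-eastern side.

HG25va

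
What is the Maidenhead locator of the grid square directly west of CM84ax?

Longitude subsquare a = 0; −1 → -1, wraps to 23 = x, carry into square.
Longitude square 8; −1 → 7.
The latitude characters are unchanged.

CM74xx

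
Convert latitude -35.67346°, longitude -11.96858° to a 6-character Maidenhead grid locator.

IF44ah

Add 180° to longitude and 90° to latitude: 168.0314, 54.3265.
Field: 168.0314/20 → 8 → I, 54.3265/10 → 5 → F; chars IF.
Square: 8.0314/2 → 4, 4.3265/1 → 4; chars 44.
Subsquare: 0.0314/0.0833333 → 0 → a, 0.3265/0.0416667 → 7 → h; chars ah.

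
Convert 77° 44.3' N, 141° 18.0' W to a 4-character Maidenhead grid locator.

BQ97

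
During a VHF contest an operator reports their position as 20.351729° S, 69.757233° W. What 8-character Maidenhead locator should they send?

FG59cp95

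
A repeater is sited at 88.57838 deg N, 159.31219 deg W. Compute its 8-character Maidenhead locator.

Shift to the Maidenhead origin (180°W, 90°S): lon 20.68781, lat 178.57838.
Field (20°×10°, letters A–R): lon ⌊20.68781/20⌋ = 1 → B; lat ⌊178.57838/10⌋ = 17 → R.
Square (2°×1°, digits 0–9): lon ⌊0.68781/2⌋ = 0; lat ⌊8.57838/1⌋ = 8.
Subsquare (5′×2.5′, letters a–x): lon ⌊0.68781/0.0833333⌋ = 8 → i; lat ⌊0.57838/0.0416667⌋ = 13 → n.
Extended square (30″×15″, digits 0–9): lon ⌊0.02114/0.00833333⌋ = 2; lat ⌊0.03671/0.00416667⌋ = 8.

BR08in28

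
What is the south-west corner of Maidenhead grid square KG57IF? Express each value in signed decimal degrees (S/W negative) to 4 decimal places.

-22.7917, 30.6667

Field K=10, G=6: +10·20° lon, +6·10° lat → SW at lon 20°, lat -30°.
Square 5, 7: +5·2° lon, +7·1° lat → SW at lon 30°, lat -23°.
Subsquare i=8, f=5: +8·0.0833333° lon, +5·0.0416667° lat → SW at lon 30.6667°, lat -22.7917°.
latitude -22.7917, longitude 30.6667.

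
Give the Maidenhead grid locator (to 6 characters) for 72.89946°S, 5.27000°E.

JB27pc

Offset from 180°W / 90°S: lon 185.2700°, lat 17.1005°.
Field: 185.2700/20 → 9 → J, 17.1005/10 → 1 → B; chars JB.
Square: 5.2700/2 → 2, 7.1005/1 → 7; chars 27.
Subsquare: 1.2700/0.0833333 → 15 → p, 0.1005/0.0416667 → 2 → c; chars pc.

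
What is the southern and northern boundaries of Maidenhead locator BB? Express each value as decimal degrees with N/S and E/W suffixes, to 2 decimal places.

Field B=1, B=1: +1·20° lon, +1·10° lat → SW at lon -160°, lat -80°.
Cell spans 20° lon × 10° lat.
south 80.00° S, north 70.00° S.

80.00° S, 70.00° S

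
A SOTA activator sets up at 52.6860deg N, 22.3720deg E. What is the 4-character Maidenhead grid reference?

KO12

Shift to the Maidenhead origin (180°W, 90°S): lon 202.37, lat 142.69.
Field (20°×10°, letters A–R): lon ⌊202.37/20⌋ = 10 → K; lat ⌊142.69/10⌋ = 14 → O.
Square (2°×1°, digits 0–9): lon ⌊2.37/2⌋ = 1; lat ⌊2.69/1⌋ = 2.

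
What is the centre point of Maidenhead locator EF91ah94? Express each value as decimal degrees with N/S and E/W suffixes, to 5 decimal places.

Field E=4, F=5: +4·20° lon, +5·10° lat → SW at lon -100°, lat -40°.
Square 9, 1: +9·2° lon, +1·1° lat → SW at lon -82°, lat -39°.
Subsquare a=0, h=7: +0·0.0833333° lon, +7·0.0416667° lat → SW at lon -82°, lat -38.7083°.
Extended square 9, 4: +9·0.00833333° lon, +4·0.00416667° lat → SW at lon -81.925°, lat -38.6917°.
Cell spans 0.00833333° lon × 0.00416667° lat. Centre is SW corner plus half of each.
latitude 38.68958° S, longitude 81.92083° W.

38.68958° S, 81.92083° W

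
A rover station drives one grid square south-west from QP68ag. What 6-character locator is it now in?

QP58xf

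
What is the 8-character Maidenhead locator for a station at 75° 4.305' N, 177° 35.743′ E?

RQ85tb17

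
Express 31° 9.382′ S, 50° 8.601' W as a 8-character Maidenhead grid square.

GF48wu22

Add 180° to longitude and 90° to latitude: 129.85665, 58.84363.
Field: 129.85665/20 → 6 → G, 58.84363/10 → 5 → F; chars GF.
Square: 9.85665/2 → 4, 8.84363/1 → 8; chars 48.
Subsquare: 1.85665/0.0833333 → 22 → w, 0.84363/0.0416667 → 20 → u; chars wu.
Extended square: 0.02332/0.00833333 → 2, 0.01030/0.00416667 → 2; chars 22.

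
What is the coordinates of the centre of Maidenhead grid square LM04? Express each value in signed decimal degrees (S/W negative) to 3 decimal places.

Field L=11, M=12: +11·20° lon, +12·10° lat → SW at lon 40°, lat 30°.
Square 0, 4: +0·2° lon, +4·1° lat → SW at lon 40°, lat 34°.
Cell spans 2° lon × 1° lat. Centre is SW corner plus half of each.
latitude 34.500, longitude 41.000.

34.500, 41.000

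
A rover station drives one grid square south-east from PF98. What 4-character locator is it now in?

Longitude square 9; +1 → 10, wraps to 0, carry into field.
Longitude field P = 15; +1 → 16 = Q.
Latitude square 8; −1 → 7.

QF07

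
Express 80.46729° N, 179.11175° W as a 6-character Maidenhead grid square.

AR00kl

Offset from 180°W / 90°S: lon 0.8882°, lat 170.4673°.
Field: lon ⌊0.8882/20⌋ = 0 → A; lat ⌊170.4673/10⌋ = 17 → R.
Square: lon ⌊0.8882/2⌋ = 0; lat ⌊0.4673/1⌋ = 0.
Subsquare: lon ⌊0.8882/0.0833333⌋ = 10 → k; lat ⌊0.4673/0.0416667⌋ = 11 → l.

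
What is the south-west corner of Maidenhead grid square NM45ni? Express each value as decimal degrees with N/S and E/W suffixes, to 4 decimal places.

35.3333° N, 89.0833° E

Field N=13, M=12: +13·20° lon, +12·10° lat → SW at lon 80°, lat 30°.
Square 4, 5: +4·2° lon, +5·1° lat → SW at lon 88°, lat 35°.
Subsquare n=13, i=8: +13·0.0833333° lon, +8·0.0416667° lat → SW at lon 89.0833°, lat 35.3333°.
latitude 35.3333° N, longitude 89.0833° E.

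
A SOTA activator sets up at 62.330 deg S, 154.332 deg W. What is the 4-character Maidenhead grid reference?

Add 180° to longitude and 90° to latitude: 25.67, 27.67.
Field: lon ⌊25.67/20⌋ = 1 → B; lat ⌊27.67/10⌋ = 2 → C.
Square: lon ⌊5.67/2⌋ = 2; lat ⌊7.67/1⌋ = 7.

BC27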